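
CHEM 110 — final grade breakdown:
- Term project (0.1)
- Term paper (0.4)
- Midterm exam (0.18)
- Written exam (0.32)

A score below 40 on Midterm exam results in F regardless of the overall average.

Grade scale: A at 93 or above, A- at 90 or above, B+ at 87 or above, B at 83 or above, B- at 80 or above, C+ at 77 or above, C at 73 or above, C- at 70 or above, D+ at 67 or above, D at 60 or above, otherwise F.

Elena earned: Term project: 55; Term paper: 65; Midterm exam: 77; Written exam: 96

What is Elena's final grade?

C

Midterm exam score 77 ≥ 40: minimum met.
Weighted total:
  Term project 55 × 0.1 = 5.5
  Term paper 65 × 0.4 = 26
  Midterm exam 77 × 0.18 = 13.86
  Written exam 96 × 0.32 = 30.72
Sum = 76.08
76.08 is ≥ 73 and < 77 → C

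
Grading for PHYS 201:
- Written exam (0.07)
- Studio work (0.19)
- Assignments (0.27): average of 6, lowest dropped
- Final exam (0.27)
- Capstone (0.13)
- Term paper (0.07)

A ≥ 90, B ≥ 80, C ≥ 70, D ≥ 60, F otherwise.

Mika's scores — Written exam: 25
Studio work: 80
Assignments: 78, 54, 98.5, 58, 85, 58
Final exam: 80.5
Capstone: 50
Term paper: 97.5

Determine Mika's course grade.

Assignments: drop 54 → average of remaining 5 = 377.5/5 = 75.5
Weighted total:
  Written exam 25 × 0.07 = 1.75
  Studio work 80 × 0.19 = 15.2
  Assignments 75.5 × 0.27 = 20.385
  Final exam 80.5 × 0.27 = 21.735
  Capstone 50 × 0.13 = 6.5
  Term paper 97.5 × 0.07 = 6.825
Sum = 72.395
72.395 is ≥ 70 and < 80 → C

C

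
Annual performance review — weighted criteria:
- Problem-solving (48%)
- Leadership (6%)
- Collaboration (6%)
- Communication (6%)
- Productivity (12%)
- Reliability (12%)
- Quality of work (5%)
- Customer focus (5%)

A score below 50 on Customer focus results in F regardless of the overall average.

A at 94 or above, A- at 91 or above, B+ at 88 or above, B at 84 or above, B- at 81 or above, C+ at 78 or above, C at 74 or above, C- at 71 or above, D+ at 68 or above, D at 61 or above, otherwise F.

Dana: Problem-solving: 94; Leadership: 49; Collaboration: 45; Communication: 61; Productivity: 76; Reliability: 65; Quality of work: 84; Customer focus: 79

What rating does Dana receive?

C+

Customer focus score 79 ≥ 50: minimum met.
Weighted total:
  Problem-solving 94 × 0.48 = 45.12
  Leadership 49 × 0.06 = 2.94
  Collaboration 45 × 0.06 = 2.7
  Communication 61 × 0.06 = 3.66
  Productivity 76 × 0.12 = 9.12
  Reliability 65 × 0.12 = 7.8
  Quality of work 84 × 0.05 = 4.2
  Customer focus 79 × 0.05 = 3.95
Sum = 79.49
79.49 is ≥ 78 and < 81 → C+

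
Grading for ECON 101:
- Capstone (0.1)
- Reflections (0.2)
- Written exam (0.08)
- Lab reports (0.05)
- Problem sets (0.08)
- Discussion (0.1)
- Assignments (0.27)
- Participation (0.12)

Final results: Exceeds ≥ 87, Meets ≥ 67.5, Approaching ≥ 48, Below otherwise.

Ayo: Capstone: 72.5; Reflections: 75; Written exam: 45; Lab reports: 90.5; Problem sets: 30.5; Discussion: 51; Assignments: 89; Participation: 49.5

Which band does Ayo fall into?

Meets

Weighted total:
  Capstone 72.5 × 0.1 = 7.25
  Reflections 75 × 0.2 = 15
  Written exam 45 × 0.08 = 3.6
  Lab reports 90.5 × 0.05 = 4.525
  Problem sets 30.5 × 0.08 = 2.44
  Discussion 51 × 0.1 = 5.1
  Assignments 89 × 0.27 = 24.03
  Participation 49.5 × 0.12 = 5.94
Sum = 67.885
67.885 is ≥ 67.5 and < 87 → Meets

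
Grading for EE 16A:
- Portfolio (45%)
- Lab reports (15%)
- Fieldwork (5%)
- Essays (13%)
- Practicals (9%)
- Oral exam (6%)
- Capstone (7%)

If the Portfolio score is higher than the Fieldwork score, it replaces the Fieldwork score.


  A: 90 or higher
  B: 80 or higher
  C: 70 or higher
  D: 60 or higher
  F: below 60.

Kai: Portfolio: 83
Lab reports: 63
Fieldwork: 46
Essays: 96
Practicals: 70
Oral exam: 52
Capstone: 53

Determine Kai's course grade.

C

Portfolio (83) > Fieldwork (46), so Fieldwork counts as 83.
Weighted total:
  Portfolio 83 × 0.45 = 37.35
  Lab reports 63 × 0.15 = 9.45
  Fieldwork 83 × 0.05 = 4.15
  Essays 96 × 0.13 = 12.48
  Practicals 70 × 0.09 = 6.3
  Oral exam 52 × 0.06 = 3.12
  Capstone 53 × 0.07 = 3.71
Sum = 76.56
76.56 is ≥ 70 and < 80 → C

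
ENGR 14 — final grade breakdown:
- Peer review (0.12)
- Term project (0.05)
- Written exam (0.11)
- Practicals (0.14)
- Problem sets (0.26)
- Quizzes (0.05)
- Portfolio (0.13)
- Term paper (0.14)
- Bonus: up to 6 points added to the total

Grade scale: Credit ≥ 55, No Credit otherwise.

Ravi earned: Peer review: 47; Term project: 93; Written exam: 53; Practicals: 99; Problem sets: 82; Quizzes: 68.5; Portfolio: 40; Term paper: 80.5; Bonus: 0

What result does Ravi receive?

Weighted total:
  Peer review 47 × 0.12 = 5.64
  Term project 93 × 0.05 = 4.65
  Written exam 53 × 0.11 = 5.83
  Practicals 99 × 0.14 = 13.86
  Problem sets 82 × 0.26 = 21.32
  Quizzes 68.5 × 0.05 = 3.425
  Portfolio 40 × 0.13 = 5.2
  Term paper 80.5 × 0.14 = 11.27
Sum = 71.195
Bonus: 71.195 + 0 = 71.195
71.195 ≥ 55 → Credit

Credit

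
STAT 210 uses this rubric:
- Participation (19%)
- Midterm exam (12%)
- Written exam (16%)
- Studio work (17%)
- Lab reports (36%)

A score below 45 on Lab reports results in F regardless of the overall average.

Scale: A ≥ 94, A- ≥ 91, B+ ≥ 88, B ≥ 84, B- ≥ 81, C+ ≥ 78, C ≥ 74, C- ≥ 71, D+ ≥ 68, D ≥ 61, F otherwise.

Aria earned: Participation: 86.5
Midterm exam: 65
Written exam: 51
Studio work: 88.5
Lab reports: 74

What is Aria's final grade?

C

Lab reports score 74 ≥ 45: minimum met.
Weighted total:
  Participation 86.5 × 0.19 = 16.435
  Midterm exam 65 × 0.12 = 7.8
  Written exam 51 × 0.16 = 8.16
  Studio work 88.5 × 0.17 = 15.045
  Lab reports 74 × 0.36 = 26.64
Sum = 74.08
74.08 is ≥ 74 and < 78 → C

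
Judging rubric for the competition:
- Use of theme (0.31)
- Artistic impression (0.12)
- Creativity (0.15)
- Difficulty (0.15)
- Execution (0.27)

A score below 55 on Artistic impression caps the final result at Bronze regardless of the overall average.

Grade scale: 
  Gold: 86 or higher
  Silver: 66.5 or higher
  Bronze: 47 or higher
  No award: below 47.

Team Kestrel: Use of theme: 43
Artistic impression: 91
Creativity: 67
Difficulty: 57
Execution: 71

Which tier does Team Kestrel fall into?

Artistic impression score 91 ≥ 55: minimum met.
Weighted total:
  Use of theme 43 × 0.31 = 13.33
  Artistic impression 91 × 0.12 = 10.92
  Creativity 67 × 0.15 = 10.05
  Difficulty 57 × 0.15 = 8.55
  Execution 71 × 0.27 = 19.17
Sum = 62.02
62.02 is ≥ 47 and < 66.5 → Bronze

Bronze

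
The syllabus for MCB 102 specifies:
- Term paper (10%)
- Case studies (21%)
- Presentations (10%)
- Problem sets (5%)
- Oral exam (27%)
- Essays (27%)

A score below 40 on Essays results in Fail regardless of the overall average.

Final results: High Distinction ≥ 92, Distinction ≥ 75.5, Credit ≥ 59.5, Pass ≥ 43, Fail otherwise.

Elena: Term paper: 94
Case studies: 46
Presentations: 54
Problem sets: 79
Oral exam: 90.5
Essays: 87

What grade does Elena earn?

Essays score 87 ≥ 40: minimum met.
Weighted total:
  Term paper 94 × 0.1 = 9.4
  Case studies 46 × 0.21 = 9.66
  Presentations 54 × 0.1 = 5.4
  Problem sets 79 × 0.05 = 3.95
  Oral exam 90.5 × 0.27 = 24.435
  Essays 87 × 0.27 = 23.49
Sum = 76.335
76.335 is ≥ 75.5 and < 92 → Distinction

Distinction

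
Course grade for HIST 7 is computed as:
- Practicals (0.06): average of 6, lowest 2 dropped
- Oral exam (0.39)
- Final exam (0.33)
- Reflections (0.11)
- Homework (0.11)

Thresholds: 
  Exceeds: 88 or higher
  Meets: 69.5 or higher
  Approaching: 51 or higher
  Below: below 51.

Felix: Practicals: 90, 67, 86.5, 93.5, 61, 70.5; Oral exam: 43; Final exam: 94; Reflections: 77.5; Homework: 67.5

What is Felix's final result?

Practicals: drop 61, 67 → average of remaining 4 = 340.5/4 = 85.125
Weighted total:
  Practicals 85.125 × 0.06 = 5.1075
  Oral exam 43 × 0.39 = 16.77
  Final exam 94 × 0.33 = 31.02
  Reflections 77.5 × 0.11 = 8.525
  Homework 67.5 × 0.11 = 7.425
Sum = 68.8475
68.8475 is ≥ 51 and < 69.5 → Approaching

Approaching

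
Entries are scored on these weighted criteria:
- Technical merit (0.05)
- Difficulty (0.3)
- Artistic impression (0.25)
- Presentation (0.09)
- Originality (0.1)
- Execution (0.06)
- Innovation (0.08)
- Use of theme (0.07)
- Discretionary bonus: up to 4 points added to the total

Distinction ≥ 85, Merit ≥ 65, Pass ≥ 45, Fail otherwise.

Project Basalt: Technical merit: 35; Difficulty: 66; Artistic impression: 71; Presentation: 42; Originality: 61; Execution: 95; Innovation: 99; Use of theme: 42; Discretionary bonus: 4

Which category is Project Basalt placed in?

Merit

Weighted total:
  Technical merit 35 × 0.05 = 1.75
  Difficulty 66 × 0.3 = 19.8
  Artistic impression 71 × 0.25 = 17.75
  Presentation 42 × 0.09 = 3.78
  Originality 61 × 0.1 = 6.1
  Execution 95 × 0.06 = 5.7
  Innovation 99 × 0.08 = 7.92
  Use of theme 42 × 0.07 = 2.94
Sum = 65.74
Discretionary bonus: 65.74 + 4 = 69.74
69.74 is ≥ 65 and < 85 → Merit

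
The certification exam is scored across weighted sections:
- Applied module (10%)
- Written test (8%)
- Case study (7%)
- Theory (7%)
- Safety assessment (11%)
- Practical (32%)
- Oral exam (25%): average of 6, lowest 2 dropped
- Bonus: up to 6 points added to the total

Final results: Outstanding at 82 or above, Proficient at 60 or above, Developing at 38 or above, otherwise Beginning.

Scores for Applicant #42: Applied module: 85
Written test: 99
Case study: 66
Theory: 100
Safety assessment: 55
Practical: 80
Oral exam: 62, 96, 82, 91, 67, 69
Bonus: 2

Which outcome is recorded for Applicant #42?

Oral exam: drop 62, 67 → average of remaining 4 = 338/4 = 84.5
Weighted total:
  Applied module 85 × 0.1 = 8.5
  Written test 99 × 0.08 = 7.92
  Case study 66 × 0.07 = 4.62
  Theory 100 × 0.07 = 7
  Safety assessment 55 × 0.11 = 6.05
  Practical 80 × 0.32 = 25.6
  Oral exam 84.5 × 0.25 = 21.125
Sum = 80.815
Bonus: 80.815 + 2 = 82.815
82.815 ≥ 82 → Outstanding

Outstanding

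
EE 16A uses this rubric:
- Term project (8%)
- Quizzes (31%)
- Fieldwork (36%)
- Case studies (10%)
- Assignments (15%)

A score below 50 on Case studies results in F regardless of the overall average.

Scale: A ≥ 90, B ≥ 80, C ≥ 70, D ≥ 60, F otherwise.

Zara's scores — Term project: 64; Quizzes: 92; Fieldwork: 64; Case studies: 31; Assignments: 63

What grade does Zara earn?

Case studies score 31 < 50: minimum not met.
Weighted total:
  Term project 64 × 0.08 = 5.12
  Quizzes 92 × 0.31 = 28.52
  Fieldwork 64 × 0.36 = 23.04
  Case studies 31 × 0.1 = 3.1
  Assignments 63 × 0.15 = 9.45
Sum = 69.23
Because the Case studies minimum was not met, the result is F.

F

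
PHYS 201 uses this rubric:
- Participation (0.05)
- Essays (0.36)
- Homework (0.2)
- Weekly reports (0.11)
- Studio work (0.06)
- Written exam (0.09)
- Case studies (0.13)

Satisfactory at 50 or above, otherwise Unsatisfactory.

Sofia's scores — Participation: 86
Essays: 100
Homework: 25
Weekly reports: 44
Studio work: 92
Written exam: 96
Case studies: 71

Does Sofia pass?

Weighted total:
  Participation 86 × 0.05 = 4.3
  Essays 100 × 0.36 = 36
  Homework 25 × 0.2 = 5
  Weekly reports 44 × 0.11 = 4.84
  Studio work 92 × 0.06 = 5.52
  Written exam 96 × 0.09 = 8.64
  Case studies 71 × 0.13 = 9.23
Sum = 73.53
73.53 ≥ 50 → Satisfactory

Satisfactory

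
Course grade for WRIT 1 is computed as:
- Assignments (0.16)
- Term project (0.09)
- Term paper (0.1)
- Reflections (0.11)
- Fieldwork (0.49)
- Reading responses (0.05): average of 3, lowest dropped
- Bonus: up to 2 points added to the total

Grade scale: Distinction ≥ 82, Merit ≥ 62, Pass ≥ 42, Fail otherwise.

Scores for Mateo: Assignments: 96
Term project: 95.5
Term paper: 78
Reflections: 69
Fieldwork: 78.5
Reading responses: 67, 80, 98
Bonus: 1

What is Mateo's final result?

Distinction

Reading responses: drop 67 → average of remaining 2 = 178/2 = 89
Weighted total:
  Assignments 96 × 0.16 = 15.36
  Term project 95.5 × 0.09 = 8.595
  Term paper 78 × 0.1 = 7.8
  Reflections 69 × 0.11 = 7.59
  Fieldwork 78.5 × 0.49 = 38.465
  Reading responses 89 × 0.05 = 4.45
Sum = 82.26
Bonus: 82.26 + 1 = 83.26
83.26 ≥ 82 → Distinction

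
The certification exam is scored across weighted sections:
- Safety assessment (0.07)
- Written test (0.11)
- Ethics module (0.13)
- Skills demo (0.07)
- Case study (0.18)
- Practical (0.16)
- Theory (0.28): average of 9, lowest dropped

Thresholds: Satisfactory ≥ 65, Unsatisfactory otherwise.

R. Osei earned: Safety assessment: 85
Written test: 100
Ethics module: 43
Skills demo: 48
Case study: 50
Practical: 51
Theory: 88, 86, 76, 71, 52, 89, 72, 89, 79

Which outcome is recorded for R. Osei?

Theory: drop 52 → average of remaining 8 = 650/8 = 81.25
Weighted total:
  Safety assessment 85 × 0.07 = 5.95
  Written test 100 × 0.11 = 11
  Ethics module 43 × 0.13 = 5.59
  Skills demo 48 × 0.07 = 3.36
  Case study 50 × 0.18 = 9
  Practical 51 × 0.16 = 8.16
  Theory 81.25 × 0.28 = 22.75
Sum = 65.81
65.81 ≥ 65 → Satisfactory

Satisfactory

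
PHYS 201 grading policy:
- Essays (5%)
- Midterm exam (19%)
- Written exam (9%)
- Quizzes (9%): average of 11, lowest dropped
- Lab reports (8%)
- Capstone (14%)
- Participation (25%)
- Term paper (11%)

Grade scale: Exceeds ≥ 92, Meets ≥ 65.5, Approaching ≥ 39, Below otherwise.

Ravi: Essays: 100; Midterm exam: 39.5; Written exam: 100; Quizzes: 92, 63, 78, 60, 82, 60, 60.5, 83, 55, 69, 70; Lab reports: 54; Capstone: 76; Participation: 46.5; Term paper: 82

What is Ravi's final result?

Approaching

Quizzes: drop 55 → average of remaining 10 = 717.5/10 = 71.75
Weighted total:
  Essays 100 × 0.05 = 5
  Midterm exam 39.5 × 0.19 = 7.505
  Written exam 100 × 0.09 = 9
  Quizzes 71.75 × 0.09 = 6.4575
  Lab reports 54 × 0.08 = 4.32
  Capstone 76 × 0.14 = 10.64
  Participation 46.5 × 0.25 = 11.625
  Term paper 82 × 0.11 = 9.02
Sum = 63.5675
63.5675 is ≥ 39 and < 65.5 → Approaching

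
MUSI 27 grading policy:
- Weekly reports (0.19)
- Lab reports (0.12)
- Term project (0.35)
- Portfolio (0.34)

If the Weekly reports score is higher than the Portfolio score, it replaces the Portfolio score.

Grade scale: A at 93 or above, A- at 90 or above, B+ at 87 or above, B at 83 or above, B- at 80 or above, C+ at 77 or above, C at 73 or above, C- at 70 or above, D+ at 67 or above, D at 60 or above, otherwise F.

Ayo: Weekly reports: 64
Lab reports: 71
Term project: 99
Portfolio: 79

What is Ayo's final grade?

B-

Weekly reports (64) ≤ Portfolio (79), so Portfolio stays at 79.
Weighted total:
  Weekly reports 64 × 0.19 = 12.16
  Lab reports 71 × 0.12 = 8.52
  Term project 99 × 0.35 = 34.65
  Portfolio 79 × 0.34 = 26.86
Sum = 82.19
82.19 is ≥ 80 and < 83 → B-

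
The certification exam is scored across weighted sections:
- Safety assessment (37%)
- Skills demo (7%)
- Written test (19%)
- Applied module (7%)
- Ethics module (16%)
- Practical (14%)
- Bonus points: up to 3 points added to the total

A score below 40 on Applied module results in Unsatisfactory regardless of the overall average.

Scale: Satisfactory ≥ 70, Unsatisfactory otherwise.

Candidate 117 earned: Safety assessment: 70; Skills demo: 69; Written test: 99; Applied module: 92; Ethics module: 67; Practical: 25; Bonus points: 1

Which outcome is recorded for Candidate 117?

Satisfactory

Applied module score 92 ≥ 40: minimum met.
Weighted total:
  Safety assessment 70 × 0.37 = 25.9
  Skills demo 69 × 0.07 = 4.83
  Written test 99 × 0.19 = 18.81
  Applied module 92 × 0.07 = 6.44
  Ethics module 67 × 0.16 = 10.72
  Practical 25 × 0.14 = 3.5
Sum = 70.2
Bonus points: 70.2 + 1 = 71.2
71.2 ≥ 70 → Satisfactory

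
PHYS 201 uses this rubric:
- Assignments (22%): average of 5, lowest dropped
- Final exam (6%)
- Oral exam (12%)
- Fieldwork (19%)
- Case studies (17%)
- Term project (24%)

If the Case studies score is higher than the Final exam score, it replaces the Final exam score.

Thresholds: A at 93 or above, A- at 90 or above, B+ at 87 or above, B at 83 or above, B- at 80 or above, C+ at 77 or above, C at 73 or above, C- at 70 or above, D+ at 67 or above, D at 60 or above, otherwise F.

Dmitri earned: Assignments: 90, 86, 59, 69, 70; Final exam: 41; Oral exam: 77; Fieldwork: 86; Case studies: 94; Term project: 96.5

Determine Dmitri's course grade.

B+

Assignments: drop 59 → average of remaining 4 = 315/4 = 78.75
Case studies (94) > Final exam (41), so Final exam counts as 94.
Weighted total:
  Assignments 78.75 × 0.22 = 17.325
  Final exam 94 × 0.06 = 5.64
  Oral exam 77 × 0.12 = 9.24
  Fieldwork 86 × 0.19 = 16.34
  Case studies 94 × 0.17 = 15.98
  Term project 96.5 × 0.24 = 23.16
Sum = 87.685
87.685 is ≥ 87 and < 90 → B+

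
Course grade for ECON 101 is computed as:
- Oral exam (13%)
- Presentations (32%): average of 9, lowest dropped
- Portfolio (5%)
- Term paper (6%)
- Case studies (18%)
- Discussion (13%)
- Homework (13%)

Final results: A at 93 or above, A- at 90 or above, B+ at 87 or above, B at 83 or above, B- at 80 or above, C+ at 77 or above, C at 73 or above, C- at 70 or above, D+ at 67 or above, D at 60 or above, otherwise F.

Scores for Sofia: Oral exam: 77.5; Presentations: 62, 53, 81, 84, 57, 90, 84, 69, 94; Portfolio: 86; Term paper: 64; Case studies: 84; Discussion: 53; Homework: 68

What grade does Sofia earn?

Presentations: drop 53 → average of remaining 8 = 621/8 = 77.625
Weighted total:
  Oral exam 77.5 × 0.13 = 10.075
  Presentations 77.625 × 0.32 = 24.84
  Portfolio 86 × 0.05 = 4.3
  Term paper 64 × 0.06 = 3.84
  Case studies 84 × 0.18 = 15.12
  Discussion 53 × 0.13 = 6.89
  Homework 68 × 0.13 = 8.84
Sum = 73.905
73.905 is ≥ 73 and < 77 → C

C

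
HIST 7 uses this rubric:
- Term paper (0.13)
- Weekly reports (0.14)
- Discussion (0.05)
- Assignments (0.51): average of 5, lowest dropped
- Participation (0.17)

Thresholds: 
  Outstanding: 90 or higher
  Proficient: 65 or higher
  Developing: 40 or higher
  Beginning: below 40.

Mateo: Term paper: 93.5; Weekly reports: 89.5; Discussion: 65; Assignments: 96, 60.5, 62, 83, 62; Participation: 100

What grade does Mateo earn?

Assignments: drop 60.5 → average of remaining 4 = 303/4 = 75.75
Weighted total:
  Term paper 93.5 × 0.13 = 12.155
  Weekly reports 89.5 × 0.14 = 12.53
  Discussion 65 × 0.05 = 3.25
  Assignments 75.75 × 0.51 = 38.6325
  Participation 100 × 0.17 = 17
Sum = 83.5675
83.5675 is ≥ 65 and < 90 → Proficient

Proficient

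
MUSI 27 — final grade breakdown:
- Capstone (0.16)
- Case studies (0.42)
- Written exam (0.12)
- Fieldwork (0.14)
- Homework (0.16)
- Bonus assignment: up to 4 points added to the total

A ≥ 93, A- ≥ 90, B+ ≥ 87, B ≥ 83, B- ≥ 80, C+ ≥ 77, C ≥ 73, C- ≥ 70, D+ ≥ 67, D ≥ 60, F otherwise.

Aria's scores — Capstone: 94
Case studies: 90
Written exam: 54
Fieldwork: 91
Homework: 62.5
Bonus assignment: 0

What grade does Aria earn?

Weighted total:
  Capstone 94 × 0.16 = 15.04
  Case studies 90 × 0.42 = 37.8
  Written exam 54 × 0.12 = 6.48
  Fieldwork 91 × 0.14 = 12.74
  Homework 62.5 × 0.16 = 10
Sum = 82.06
Bonus assignment: 82.06 + 0 = 82.06
82.06 is ≥ 80 and < 83 → B-

B-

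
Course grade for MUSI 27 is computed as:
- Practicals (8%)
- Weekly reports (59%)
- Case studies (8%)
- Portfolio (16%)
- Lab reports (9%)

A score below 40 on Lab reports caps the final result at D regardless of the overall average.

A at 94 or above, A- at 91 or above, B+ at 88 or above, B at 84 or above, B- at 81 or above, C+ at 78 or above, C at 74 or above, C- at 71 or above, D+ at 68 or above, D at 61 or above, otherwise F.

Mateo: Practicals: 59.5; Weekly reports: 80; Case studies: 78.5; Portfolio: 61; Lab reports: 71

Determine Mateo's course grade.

Lab reports score 71 ≥ 40: minimum met.
Weighted total:
  Practicals 59.5 × 0.08 = 4.76
  Weekly reports 80 × 0.59 = 47.2
  Case studies 78.5 × 0.08 = 6.28
  Portfolio 61 × 0.16 = 9.76
  Lab reports 71 × 0.09 = 6.39
Sum = 74.39
74.39 is ≥ 74 and < 78 → C

C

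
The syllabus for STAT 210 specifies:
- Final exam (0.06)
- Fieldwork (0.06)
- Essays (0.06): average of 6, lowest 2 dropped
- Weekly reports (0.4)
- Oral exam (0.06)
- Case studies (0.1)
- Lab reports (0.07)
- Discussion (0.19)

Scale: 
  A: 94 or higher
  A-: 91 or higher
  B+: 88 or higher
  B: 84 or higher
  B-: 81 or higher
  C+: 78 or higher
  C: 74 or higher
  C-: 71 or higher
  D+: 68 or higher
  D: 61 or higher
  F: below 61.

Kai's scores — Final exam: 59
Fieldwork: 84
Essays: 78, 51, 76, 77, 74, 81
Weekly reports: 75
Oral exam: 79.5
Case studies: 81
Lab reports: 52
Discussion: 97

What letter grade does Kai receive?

Essays: drop 51, 74 → average of remaining 4 = 312/4 = 78
Weighted total:
  Final exam 59 × 0.06 = 3.54
  Fieldwork 84 × 0.06 = 5.04
  Essays 78 × 0.06 = 4.68
  Weekly reports 75 × 0.4 = 30
  Oral exam 79.5 × 0.06 = 4.77
  Case studies 81 × 0.1 = 8.1
  Lab reports 52 × 0.07 = 3.64
  Discussion 97 × 0.19 = 18.43
Sum = 78.2
78.2 is ≥ 78 and < 81 → C+

C+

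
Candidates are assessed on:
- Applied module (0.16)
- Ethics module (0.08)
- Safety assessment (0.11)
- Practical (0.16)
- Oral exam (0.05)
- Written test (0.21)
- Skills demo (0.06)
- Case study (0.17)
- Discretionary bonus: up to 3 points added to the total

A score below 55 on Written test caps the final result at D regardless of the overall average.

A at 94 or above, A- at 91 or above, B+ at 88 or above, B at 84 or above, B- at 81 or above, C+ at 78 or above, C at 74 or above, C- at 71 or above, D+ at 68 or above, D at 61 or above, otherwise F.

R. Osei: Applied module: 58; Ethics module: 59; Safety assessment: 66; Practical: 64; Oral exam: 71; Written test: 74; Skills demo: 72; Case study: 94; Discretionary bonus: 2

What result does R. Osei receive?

C-

Written test score 74 ≥ 55: minimum met.
Weighted total:
  Applied module 58 × 0.16 = 9.28
  Ethics module 59 × 0.08 = 4.72
  Safety assessment 66 × 0.11 = 7.26
  Practical 64 × 0.16 = 10.24
  Oral exam 71 × 0.05 = 3.55
  Written test 74 × 0.21 = 15.54
  Skills demo 72 × 0.06 = 4.32
  Case study 94 × 0.17 = 15.98
Sum = 70.89
Discretionary bonus: 70.89 + 2 = 72.89
72.89 is ≥ 71 and < 74 → C-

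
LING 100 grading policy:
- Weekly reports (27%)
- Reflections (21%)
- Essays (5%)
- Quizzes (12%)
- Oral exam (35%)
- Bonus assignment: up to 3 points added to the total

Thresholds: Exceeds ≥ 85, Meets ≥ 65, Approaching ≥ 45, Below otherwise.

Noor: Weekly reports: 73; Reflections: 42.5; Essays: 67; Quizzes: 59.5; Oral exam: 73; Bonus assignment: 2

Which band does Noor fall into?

Meets

Weighted total:
  Weekly reports 73 × 0.27 = 19.71
  Reflections 42.5 × 0.21 = 8.925
  Essays 67 × 0.05 = 3.35
  Quizzes 59.5 × 0.12 = 7.14
  Oral exam 73 × 0.35 = 25.55
Sum = 64.675
Bonus assignment: 64.675 + 2 = 66.675
66.675 is ≥ 65 and < 85 → Meets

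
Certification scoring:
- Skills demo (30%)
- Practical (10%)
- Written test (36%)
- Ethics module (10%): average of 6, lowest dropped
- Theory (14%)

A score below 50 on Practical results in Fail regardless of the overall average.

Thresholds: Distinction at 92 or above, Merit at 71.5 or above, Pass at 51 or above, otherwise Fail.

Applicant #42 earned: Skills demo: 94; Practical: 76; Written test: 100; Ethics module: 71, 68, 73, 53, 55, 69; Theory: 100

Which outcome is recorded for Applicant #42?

Distinction

Ethics module: drop 53 → average of remaining 5 = 336/5 = 67.2
Practical score 76 ≥ 50: minimum met.
Weighted total:
  Skills demo 94 × 0.3 = 28.2
  Practical 76 × 0.1 = 7.6
  Written test 100 × 0.36 = 36
  Ethics module 67.2 × 0.1 = 6.72
  Theory 100 × 0.14 = 14
Sum = 92.52
92.52 ≥ 92 → Distinction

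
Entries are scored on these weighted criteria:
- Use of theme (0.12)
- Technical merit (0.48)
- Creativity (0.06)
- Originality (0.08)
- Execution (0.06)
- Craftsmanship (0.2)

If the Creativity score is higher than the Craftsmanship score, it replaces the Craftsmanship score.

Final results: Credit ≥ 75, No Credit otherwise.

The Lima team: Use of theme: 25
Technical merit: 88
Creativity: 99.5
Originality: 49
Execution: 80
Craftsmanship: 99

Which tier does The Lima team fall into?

Creativity (99.5) > Craftsmanship (99), so Craftsmanship counts as 99.5.
Weighted total:
  Use of theme 25 × 0.12 = 3
  Technical merit 88 × 0.48 = 42.24
  Creativity 99.5 × 0.06 = 5.97
  Originality 49 × 0.08 = 3.92
  Execution 80 × 0.06 = 4.8
  Craftsmanship 99.5 × 0.2 = 19.9
Sum = 79.83
79.83 ≥ 75 → Credit

Credit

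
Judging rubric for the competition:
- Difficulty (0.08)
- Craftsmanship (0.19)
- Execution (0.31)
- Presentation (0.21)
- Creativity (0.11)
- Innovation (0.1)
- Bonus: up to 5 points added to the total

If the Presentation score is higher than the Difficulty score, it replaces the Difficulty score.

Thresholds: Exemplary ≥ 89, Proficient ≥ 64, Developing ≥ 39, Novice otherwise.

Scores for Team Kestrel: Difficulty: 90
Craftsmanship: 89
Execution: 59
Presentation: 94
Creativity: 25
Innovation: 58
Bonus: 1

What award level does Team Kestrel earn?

Proficient

Presentation (94) > Difficulty (90), so Difficulty counts as 94.
Weighted total:
  Difficulty 94 × 0.08 = 7.52
  Craftsmanship 89 × 0.19 = 16.91
  Execution 59 × 0.31 = 18.29
  Presentation 94 × 0.21 = 19.74
  Creativity 25 × 0.11 = 2.75
  Innovation 58 × 0.1 = 5.8
Sum = 71.01
Bonus: 71.01 + 1 = 72.01
72.01 is ≥ 64 and < 89 → Proficient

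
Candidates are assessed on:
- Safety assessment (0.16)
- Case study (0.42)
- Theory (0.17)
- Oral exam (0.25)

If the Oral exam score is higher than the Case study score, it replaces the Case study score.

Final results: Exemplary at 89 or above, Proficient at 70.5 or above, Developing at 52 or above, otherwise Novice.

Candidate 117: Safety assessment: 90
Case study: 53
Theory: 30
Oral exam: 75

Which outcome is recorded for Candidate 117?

Oral exam (75) > Case study (53), so Case study counts as 75.
Weighted total:
  Safety assessment 90 × 0.16 = 14.4
  Case study 75 × 0.42 = 31.5
  Theory 30 × 0.17 = 5.1
  Oral exam 75 × 0.25 = 18.75
Sum = 69.75
69.75 is ≥ 52 and < 70.5 → Developing

Developing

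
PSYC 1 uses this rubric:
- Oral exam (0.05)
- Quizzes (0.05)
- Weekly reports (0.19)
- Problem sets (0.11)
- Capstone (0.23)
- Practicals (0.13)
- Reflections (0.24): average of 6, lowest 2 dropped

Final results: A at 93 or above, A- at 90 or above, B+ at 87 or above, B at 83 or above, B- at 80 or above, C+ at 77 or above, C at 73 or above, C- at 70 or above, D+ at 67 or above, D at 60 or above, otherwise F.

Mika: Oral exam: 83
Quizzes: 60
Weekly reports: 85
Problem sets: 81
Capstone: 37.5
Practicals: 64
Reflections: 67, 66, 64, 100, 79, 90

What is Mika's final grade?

Reflections: drop 64, 66 → average of remaining 4 = 336/4 = 84
Weighted total:
  Oral exam 83 × 0.05 = 4.15
  Quizzes 60 × 0.05 = 3
  Weekly reports 85 × 0.19 = 16.15
  Problem sets 81 × 0.11 = 8.91
  Capstone 37.5 × 0.23 = 8.625
  Practicals 64 × 0.13 = 8.32
  Reflections 84 × 0.24 = 20.16
Sum = 69.315
69.315 is ≥ 67 and < 70 → D+

D+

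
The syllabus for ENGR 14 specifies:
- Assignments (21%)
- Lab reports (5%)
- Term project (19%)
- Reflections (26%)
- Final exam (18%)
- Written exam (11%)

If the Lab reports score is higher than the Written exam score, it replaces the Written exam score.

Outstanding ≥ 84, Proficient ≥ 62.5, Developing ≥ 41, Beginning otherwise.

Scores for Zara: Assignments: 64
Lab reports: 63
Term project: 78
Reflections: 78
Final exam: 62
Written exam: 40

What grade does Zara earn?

Proficient

Lab reports (63) > Written exam (40), so Written exam counts as 63.
Weighted total:
  Assignments 64 × 0.21 = 13.44
  Lab reports 63 × 0.05 = 3.15
  Term project 78 × 0.19 = 14.82
  Reflections 78 × 0.26 = 20.28
  Final exam 62 × 0.18 = 11.16
  Written exam 63 × 0.11 = 6.93
Sum = 69.78
69.78 is ≥ 62.5 and < 84 → Proficient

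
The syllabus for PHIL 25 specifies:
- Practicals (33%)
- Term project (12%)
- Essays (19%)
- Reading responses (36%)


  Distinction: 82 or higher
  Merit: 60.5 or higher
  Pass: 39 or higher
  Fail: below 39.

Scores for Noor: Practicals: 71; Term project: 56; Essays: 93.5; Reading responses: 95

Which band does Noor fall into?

Distinction

Weighted total:
  Practicals 71 × 0.33 = 23.43
  Term project 56 × 0.12 = 6.72
  Essays 93.5 × 0.19 = 17.765
  Reading responses 95 × 0.36 = 34.2
Sum = 82.115
82.115 ≥ 82 → Distinction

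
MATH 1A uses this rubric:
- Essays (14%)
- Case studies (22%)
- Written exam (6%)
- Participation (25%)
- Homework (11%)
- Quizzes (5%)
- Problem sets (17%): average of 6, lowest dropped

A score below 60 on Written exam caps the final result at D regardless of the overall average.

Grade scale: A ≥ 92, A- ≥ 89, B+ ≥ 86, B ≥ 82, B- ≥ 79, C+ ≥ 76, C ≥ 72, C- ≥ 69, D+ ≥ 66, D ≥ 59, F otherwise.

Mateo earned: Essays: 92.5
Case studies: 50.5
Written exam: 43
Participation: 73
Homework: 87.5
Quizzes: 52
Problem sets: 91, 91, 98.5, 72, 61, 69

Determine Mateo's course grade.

Problem sets: drop 61 → average of remaining 5 = 421.5/5 = 84.3
Written exam score 43 < 60: minimum not met.
Weighted total:
  Essays 92.5 × 0.14 = 12.95
  Case studies 50.5 × 0.22 = 11.11
  Written exam 43 × 0.06 = 2.58
  Participation 73 × 0.25 = 18.25
  Homework 87.5 × 0.11 = 9.625
  Quizzes 52 × 0.05 = 2.6
  Problem sets 84.3 × 0.17 = 14.331
Sum = 71.446
71.446 would be C-; cap at D applies → D.

D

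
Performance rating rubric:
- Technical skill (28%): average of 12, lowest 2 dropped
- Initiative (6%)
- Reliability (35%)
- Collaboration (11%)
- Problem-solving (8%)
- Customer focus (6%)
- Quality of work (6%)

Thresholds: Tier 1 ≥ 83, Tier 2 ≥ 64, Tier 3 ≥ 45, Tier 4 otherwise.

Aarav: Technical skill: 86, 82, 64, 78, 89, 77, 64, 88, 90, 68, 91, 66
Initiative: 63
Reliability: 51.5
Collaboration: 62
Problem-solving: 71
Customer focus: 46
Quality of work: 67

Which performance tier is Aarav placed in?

Technical skill: drop 64, 64 → average of remaining 10 = 815/10 = 81.5
Weighted total:
  Technical skill 81.5 × 0.28 = 22.82
  Initiative 63 × 0.06 = 3.78
  Reliability 51.5 × 0.35 = 18.025
  Collaboration 62 × 0.11 = 6.82
  Problem-solving 71 × 0.08 = 5.68
  Customer focus 46 × 0.06 = 2.76
  Quality of work 67 × 0.06 = 4.02
Sum = 63.905
63.905 is ≥ 45 and < 64 → Tier 3

Tier 3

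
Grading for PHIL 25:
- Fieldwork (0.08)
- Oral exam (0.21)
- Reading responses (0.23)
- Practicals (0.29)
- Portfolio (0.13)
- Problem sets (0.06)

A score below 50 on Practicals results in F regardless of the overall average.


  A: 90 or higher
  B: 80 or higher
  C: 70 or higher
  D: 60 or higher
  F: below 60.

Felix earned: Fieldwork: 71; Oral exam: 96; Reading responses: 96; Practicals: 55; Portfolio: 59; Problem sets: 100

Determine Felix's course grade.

Practicals score 55 ≥ 50: minimum met.
Weighted total:
  Fieldwork 71 × 0.08 = 5.68
  Oral exam 96 × 0.21 = 20.16
  Reading responses 96 × 0.23 = 22.08
  Practicals 55 × 0.29 = 15.95
  Portfolio 59 × 0.13 = 7.67
  Problem sets 100 × 0.06 = 6
Sum = 77.54
77.54 is ≥ 70 and < 80 → C

C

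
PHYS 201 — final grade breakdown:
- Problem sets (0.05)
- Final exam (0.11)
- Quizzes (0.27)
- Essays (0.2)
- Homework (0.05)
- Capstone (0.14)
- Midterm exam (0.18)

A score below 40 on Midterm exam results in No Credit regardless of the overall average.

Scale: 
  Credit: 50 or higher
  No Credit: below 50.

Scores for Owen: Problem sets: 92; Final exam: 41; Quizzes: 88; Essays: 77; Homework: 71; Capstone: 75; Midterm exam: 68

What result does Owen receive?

Midterm exam score 68 ≥ 40: minimum met.
Weighted total:
  Problem sets 92 × 0.05 = 4.6
  Final exam 41 × 0.11 = 4.51
  Quizzes 88 × 0.27 = 23.76
  Essays 77 × 0.2 = 15.4
  Homework 71 × 0.05 = 3.55
  Capstone 75 × 0.14 = 10.5
  Midterm exam 68 × 0.18 = 12.24
Sum = 74.56
74.56 ≥ 50 → Credit

Credit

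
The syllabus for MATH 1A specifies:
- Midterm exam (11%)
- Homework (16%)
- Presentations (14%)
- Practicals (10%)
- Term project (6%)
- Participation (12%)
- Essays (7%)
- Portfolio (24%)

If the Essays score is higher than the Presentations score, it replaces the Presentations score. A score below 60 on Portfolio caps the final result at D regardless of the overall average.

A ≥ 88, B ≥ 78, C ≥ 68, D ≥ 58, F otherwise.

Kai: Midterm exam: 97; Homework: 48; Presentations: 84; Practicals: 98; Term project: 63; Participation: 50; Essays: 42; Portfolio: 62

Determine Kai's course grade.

Essays (42) ≤ Presentations (84), so Presentations stays at 84.
Portfolio score 62 ≥ 60: minimum met.
Weighted total:
  Midterm exam 97 × 0.11 = 10.67
  Homework 48 × 0.16 = 7.68
  Presentations 84 × 0.14 = 11.76
  Practicals 98 × 0.1 = 9.8
  Term project 63 × 0.06 = 3.78
  Participation 50 × 0.12 = 6
  Essays 42 × 0.07 = 2.94
  Portfolio 62 × 0.24 = 14.88
Sum = 67.51
67.51 is ≥ 58 and < 68 → D

D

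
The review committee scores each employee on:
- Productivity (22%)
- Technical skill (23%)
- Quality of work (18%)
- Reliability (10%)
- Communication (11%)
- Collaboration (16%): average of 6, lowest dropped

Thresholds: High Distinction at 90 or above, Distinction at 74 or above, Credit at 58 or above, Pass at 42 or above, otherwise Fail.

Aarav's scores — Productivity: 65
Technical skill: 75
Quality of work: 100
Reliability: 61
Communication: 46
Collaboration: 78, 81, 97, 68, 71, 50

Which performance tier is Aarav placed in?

Collaboration: drop 50 → average of remaining 5 = 395/5 = 79
Weighted total:
  Productivity 65 × 0.22 = 14.3
  Technical skill 75 × 0.23 = 17.25
  Quality of work 100 × 0.18 = 18
  Reliability 61 × 0.1 = 6.1
  Communication 46 × 0.11 = 5.06
  Collaboration 79 × 0.16 = 12.64
Sum = 73.35
73.35 is ≥ 58 and < 74 → Credit

Credit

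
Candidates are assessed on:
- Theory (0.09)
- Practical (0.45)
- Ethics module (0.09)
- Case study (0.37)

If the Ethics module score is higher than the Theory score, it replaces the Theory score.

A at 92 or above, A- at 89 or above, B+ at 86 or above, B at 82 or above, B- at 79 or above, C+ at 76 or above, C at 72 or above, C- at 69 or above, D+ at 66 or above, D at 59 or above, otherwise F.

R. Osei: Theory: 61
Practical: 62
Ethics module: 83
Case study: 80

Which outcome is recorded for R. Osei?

C

Ethics module (83) > Theory (61), so Theory counts as 83.
Weighted total:
  Theory 83 × 0.09 = 7.47
  Practical 62 × 0.45 = 27.9
  Ethics module 83 × 0.09 = 7.47
  Case study 80 × 0.37 = 29.6
Sum = 72.44
72.44 is ≥ 72 and < 76 → C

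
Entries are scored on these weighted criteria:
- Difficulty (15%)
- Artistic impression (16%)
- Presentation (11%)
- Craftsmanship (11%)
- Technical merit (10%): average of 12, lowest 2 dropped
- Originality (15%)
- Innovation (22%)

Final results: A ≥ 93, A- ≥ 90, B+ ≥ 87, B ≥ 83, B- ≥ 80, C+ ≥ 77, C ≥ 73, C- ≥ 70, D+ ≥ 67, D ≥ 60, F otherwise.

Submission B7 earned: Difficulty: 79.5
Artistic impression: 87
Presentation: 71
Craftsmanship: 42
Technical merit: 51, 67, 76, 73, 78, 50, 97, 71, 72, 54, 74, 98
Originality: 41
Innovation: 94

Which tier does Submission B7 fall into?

C-

Technical merit: drop 50, 51 → average of remaining 10 = 760/10 = 76
Weighted total:
  Difficulty 79.5 × 0.15 = 11.925
  Artistic impression 87 × 0.16 = 13.92
  Presentation 71 × 0.11 = 7.81
  Craftsmanship 42 × 0.11 = 4.62
  Technical merit 76 × 0.1 = 7.6
  Originality 41 × 0.15 = 6.15
  Innovation 94 × 0.22 = 20.68
Sum = 72.705
72.705 is ≥ 70 and < 73 → C-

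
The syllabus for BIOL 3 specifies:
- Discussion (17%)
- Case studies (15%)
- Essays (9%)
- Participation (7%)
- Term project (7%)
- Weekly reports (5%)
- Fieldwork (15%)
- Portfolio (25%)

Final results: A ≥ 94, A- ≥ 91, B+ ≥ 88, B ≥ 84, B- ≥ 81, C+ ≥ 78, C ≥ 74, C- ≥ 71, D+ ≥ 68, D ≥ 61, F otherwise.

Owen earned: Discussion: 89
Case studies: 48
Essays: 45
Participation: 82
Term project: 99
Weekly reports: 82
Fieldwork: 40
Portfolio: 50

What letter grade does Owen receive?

Weighted total:
  Discussion 89 × 0.17 = 15.13
  Case studies 48 × 0.15 = 7.2
  Essays 45 × 0.09 = 4.05
  Participation 82 × 0.07 = 5.74
  Term project 99 × 0.07 = 6.93
  Weekly reports 82 × 0.05 = 4.1
  Fieldwork 40 × 0.15 = 6
  Portfolio 50 × 0.25 = 12.5
Sum = 61.65
61.65 is ≥ 61 and < 68 → D

D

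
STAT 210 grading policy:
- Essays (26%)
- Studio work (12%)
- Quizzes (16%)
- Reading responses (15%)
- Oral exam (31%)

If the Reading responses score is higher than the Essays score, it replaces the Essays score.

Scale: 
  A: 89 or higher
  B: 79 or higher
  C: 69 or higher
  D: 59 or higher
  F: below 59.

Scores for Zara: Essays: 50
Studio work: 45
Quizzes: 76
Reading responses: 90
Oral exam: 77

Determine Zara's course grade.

Reading responses (90) > Essays (50), so Essays counts as 90.
Weighted total:
  Essays 90 × 0.26 = 23.4
  Studio work 45 × 0.12 = 5.4
  Quizzes 76 × 0.16 = 12.16
  Reading responses 90 × 0.15 = 13.5
  Oral exam 77 × 0.31 = 23.87
Sum = 78.33
78.33 is ≥ 69 and < 79 → C

C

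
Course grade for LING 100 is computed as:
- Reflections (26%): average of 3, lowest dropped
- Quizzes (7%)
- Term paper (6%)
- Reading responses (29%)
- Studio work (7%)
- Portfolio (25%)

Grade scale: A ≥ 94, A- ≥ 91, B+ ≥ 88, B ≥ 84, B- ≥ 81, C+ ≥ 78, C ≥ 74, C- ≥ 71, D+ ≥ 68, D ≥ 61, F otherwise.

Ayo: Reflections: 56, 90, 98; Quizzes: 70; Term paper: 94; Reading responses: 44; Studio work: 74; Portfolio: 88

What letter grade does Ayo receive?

C

Reflections: drop 56 → average of remaining 2 = 188/2 = 94
Weighted total:
  Reflections 94 × 0.26 = 24.44
  Quizzes 70 × 0.07 = 4.9
  Term paper 94 × 0.06 = 5.64
  Reading responses 44 × 0.29 = 12.76
  Studio work 74 × 0.07 = 5.18
  Portfolio 88 × 0.25 = 22
Sum = 74.92
74.92 is ≥ 74 and < 78 → C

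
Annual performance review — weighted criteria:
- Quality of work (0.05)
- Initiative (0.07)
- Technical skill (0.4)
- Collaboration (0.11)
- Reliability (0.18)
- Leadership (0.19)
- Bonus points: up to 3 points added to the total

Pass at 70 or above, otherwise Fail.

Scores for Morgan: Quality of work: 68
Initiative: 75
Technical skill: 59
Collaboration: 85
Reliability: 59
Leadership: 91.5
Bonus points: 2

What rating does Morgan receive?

Weighted total:
  Quality of work 68 × 0.05 = 3.4
  Initiative 75 × 0.07 = 5.25
  Technical skill 59 × 0.4 = 23.6
  Collaboration 85 × 0.11 = 9.35
  Reliability 59 × 0.18 = 10.62
  Leadership 91.5 × 0.19 = 17.385
Sum = 69.605
Bonus points: 69.605 + 2 = 71.605
71.605 ≥ 70 → Pass

Pass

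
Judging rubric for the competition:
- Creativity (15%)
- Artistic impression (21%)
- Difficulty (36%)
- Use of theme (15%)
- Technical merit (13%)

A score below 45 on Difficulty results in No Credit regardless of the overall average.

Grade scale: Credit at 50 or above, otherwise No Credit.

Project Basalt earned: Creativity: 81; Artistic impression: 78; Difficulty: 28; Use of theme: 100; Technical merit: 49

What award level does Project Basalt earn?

No Credit

Difficulty score 28 < 45: minimum not met.
Weighted total:
  Creativity 81 × 0.15 = 12.15
  Artistic impression 78 × 0.21 = 16.38
  Difficulty 28 × 0.36 = 10.08
  Use of theme 100 × 0.15 = 15
  Technical merit 49 × 0.13 = 6.37
Sum = 59.98
Because the Difficulty minimum was not met, the result is No Credit.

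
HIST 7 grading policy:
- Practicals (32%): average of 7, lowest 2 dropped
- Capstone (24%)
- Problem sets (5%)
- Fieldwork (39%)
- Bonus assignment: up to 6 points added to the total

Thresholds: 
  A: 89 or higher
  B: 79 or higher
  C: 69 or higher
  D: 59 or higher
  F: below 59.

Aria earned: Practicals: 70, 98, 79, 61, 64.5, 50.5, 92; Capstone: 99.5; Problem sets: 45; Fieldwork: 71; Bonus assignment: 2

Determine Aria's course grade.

B

Practicals: drop 50.5, 61 → average of remaining 5 = 403.5/5 = 80.7
Weighted total:
  Practicals 80.7 × 0.32 = 25.824
  Capstone 99.5 × 0.24 = 23.88
  Problem sets 45 × 0.05 = 2.25
  Fieldwork 71 × 0.39 = 27.69
Sum = 79.644
Bonus assignment: 79.644 + 2 = 81.644
81.644 is ≥ 79 and < 89 → B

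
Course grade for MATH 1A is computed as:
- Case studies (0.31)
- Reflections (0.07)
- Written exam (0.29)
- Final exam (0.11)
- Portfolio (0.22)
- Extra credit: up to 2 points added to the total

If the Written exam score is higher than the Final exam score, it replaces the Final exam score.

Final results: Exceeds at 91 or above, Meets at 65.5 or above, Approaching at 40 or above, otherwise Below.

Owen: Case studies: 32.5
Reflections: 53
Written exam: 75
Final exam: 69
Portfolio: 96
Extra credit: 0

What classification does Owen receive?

Approaching

Written exam (75) > Final exam (69), so Final exam counts as 75.
Weighted total:
  Case studies 32.5 × 0.31 = 10.075
  Reflections 53 × 0.07 = 3.71
  Written exam 75 × 0.29 = 21.75
  Final exam 75 × 0.11 = 8.25
  Portfolio 96 × 0.22 = 21.12
Sum = 64.905
Extra credit: 64.905 + 0 = 64.905
64.905 is ≥ 40 and < 65.5 → Approaching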